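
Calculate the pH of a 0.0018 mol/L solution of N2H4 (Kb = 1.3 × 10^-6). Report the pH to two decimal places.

pH = 9.68

N2H4 + H2O ⇌ N2H5+ + OH-
Kb = [OH-]²/(0.0018 − [OH-]) = 1.3 × 10^-6
Assume [OH-] ≪ 0.0018: [OH-] ≈ √(1.3 × 10^-6 × 0.0018) = 4.84 × 10^-5 M
pOH = −log(4.84 × 10^-5) = 4.32; pH = 14.00 − 4.32 = 9.68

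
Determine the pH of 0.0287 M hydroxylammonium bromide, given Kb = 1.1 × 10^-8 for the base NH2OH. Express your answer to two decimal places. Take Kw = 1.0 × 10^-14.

pH = 3.79

NH3OH+ is the conjugate acid of the weak base NH2OH.
Ka = Kw/Kb = 1.0×10^-14 / 1.1 × 10^-8 = 9.09 × 10^-7
Ka = x²/(0.0287 − x) = 9.09 × 10^-7
Assume x ≪ 0.0287: x ≈ √(9.09 × 10^-7 × 0.0287) = 1.62 × 10^-4 M
Check: 0.56% ionized — well under 5%, approximation valid.
pH = −log[H+] = −log(1.62 × 10^-4) = 3.79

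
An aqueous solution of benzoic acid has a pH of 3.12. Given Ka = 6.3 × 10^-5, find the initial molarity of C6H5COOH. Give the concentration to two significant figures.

[H+] = 10^(-3.12) = 7.59 × 10^-4 M = x
Ka = x²/(C₀ − x) ⇒ C₀ = x + x²/Ka
C₀ = 7.59 × 10^-4 + (7.59 × 10^-4)²/(6.3 × 10^-5) = 9.90 × 10^-3 M

C₀ = 9.9 × 10^-3 M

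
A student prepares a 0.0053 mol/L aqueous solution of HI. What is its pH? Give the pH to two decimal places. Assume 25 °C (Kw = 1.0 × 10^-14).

HI is a strong acid and dissociates completely, so [H+] = 0.0053 M.
pH = -log(0.0053) = 2.28

pH = 2.28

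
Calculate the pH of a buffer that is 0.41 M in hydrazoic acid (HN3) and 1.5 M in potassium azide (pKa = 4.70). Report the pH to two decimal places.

pH = 5.26

pH = pKa + log([A⁻]/[HA]) = 4.70 + log(1.5/0.41)
pH = 4.70 + (+0.563) = 5.26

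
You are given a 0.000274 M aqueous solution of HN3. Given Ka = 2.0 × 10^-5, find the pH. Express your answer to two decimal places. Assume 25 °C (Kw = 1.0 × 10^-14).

pH = 4.19

HN3 ⇌ N3- + H+
Let x = [H+] at equilibrium. Ka = x²/(0.000274 − x).
x is not negligible relative to C₀; solve x² + 2e-05·x − 5.48e-09 = 0.
x = [−2e-05 + √(2e-05² + 2.19e-08)]/2 = 6.47 × 10^-5 M
pH = −log(6.47 × 10^-5) = 4.19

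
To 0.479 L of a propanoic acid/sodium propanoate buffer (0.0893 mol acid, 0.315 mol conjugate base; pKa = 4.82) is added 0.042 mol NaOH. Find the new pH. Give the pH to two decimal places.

After neutralization: n(CH3CH2COOH) = 0.0473 mol, n(CH3CH2COO-) = 0.357 mol.
Henderson–Hasselbalch with mole ratio 0.357/0.0473: pH = 4.82 + (+0.878)

pH = 5.70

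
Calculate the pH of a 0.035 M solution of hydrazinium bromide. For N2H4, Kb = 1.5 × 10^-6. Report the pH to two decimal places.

pH = 4.82

N2H5+ is the conjugate acid of the weak base N2H4.
Ka = Kw/Kb = 1.0×10^-14 / 1.5 × 10^-6 = 6.67 × 10^-9
Ka = x²/(0.035 − x) = 6.67 × 10^-9
Neglecting x in the denominator: x = √(6.67 × 10^-9 × 0.035) = 1.53 × 10^-5 M
(x/C₀ = 0.044% < 5%, so the approximation holds.)
pH = −log[H+] = −log(1.53 × 10^-5) = 4.82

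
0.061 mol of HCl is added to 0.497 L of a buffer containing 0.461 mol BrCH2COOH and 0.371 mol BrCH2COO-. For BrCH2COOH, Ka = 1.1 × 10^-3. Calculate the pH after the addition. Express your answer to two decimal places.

pH = 2.73

After neutralization: n(BrCH2COOH) = 0.522 mol, n(BrCH2COO-) = 0.31 mol.
pKa = −log(1.1 × 10^-3) = 2.959
pH = pKa + log([A⁻]/[HA]) = 2.959 + log(0.31/0.522) = 2.959 -0.226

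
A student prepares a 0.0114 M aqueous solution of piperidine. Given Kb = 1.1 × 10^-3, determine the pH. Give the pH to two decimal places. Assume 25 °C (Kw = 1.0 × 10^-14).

pH = 11.48

C5H10NH + H2O ⇌ C5H10NH2+ + OH-
Kb = x²/(0.0114 − x) = 1.1 × 10^-3
The 5% rule fails; solving x² + Kb·x − Kb·C₀ = 0 exactly:
x = (−Kb + √(Kb² + 4·Kb·C₀))/2 = 3.03 × 10^-3 M
pOH = −log(3.03 × 10^-3) = 2.52; pH = 14.00 − 2.52 = 11.48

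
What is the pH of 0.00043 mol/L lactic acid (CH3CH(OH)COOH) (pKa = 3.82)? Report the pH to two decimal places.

pH = 3.72

CH3CH(OH)COOH ⇌ CH3CH(OH)COO- + H+
Ka = 10^(−3.82) = 1.51 × 10^-4
From the ICE table, Ka = x²/(0.00043 − x) = 1.51 × 10^-4.
Here C₀/Ka ≈ 2.85, so the small-x approximation fails. Use the quadratic:
x = (−Ka + √(Ka² + 4·Ka·C₀))/2 = 1.90 × 10^-4 M
pH = −log(1.90 × 10^-4) = 3.72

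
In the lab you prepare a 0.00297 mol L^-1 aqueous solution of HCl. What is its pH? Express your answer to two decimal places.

pH = 2.53

HCl is a strong acid and dissociates completely, so [H+] = 0.00297 M.
pH = -log(0.00297) = 2.53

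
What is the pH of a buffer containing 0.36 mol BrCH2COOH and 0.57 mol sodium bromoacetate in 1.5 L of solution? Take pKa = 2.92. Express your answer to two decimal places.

Henderson–Hasselbalch: pH = pKa + log([BrCH2COO-]/[BrCH2COOH]) = 2.92 + log(0.57/0.36)
pH = 2.92 + (+0.200) = 3.12

pH = 3.12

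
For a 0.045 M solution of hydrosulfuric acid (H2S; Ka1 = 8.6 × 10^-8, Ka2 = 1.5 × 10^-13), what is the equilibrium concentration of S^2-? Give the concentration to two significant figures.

First ionization gives [H+] ≈ [HS-] = 6.22 × 10^-5 M.
Second step: Ka2 = [H+][S^2-]/[HS-] ≈ [S^2-] (since [H+] ≈ [HS-]).
So [S^2-] ≈ Ka2.

1.5 × 10^-13 M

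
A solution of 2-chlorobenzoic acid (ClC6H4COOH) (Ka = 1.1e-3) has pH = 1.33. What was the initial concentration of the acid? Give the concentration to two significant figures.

[H+] = 10^(-1.33) = 4.68 × 10^-2 M = x
Ka = x²/(C₀ − x) ⇒ C₀ = x + x²/Ka
C₀ = 4.68 × 10^-2 + (4.68 × 10^-2)²/(1.1 × 10^-3) = 2.04 M

C₀ = 2.0 M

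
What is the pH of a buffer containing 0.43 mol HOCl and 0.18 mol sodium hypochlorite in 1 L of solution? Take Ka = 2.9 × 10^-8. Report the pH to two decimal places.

pH = 7.16

pKa = −log(2.9 × 10^-8) = 7.538
Using pH = pKa + log([base]/[acid]) with [base]/[acid] = 0.18/0.43:
pH = 7.538 + (-0.378) = 7.16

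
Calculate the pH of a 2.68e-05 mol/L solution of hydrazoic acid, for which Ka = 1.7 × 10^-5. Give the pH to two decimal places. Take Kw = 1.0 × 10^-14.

pH = 4.84

HN3 ⇌ N3- + H+
From the ICE table, Ka = x²/(2.68e-05 − x) = 1.7 × 10^-5.
The 5% rule fails; solving x² + Ka·x − Ka·C₀ = 0 exactly:
x = (−Ka + √(Ka² + 4·Ka·C₀))/2 = 1.45 × 10^-5 M
pH = −log(1.45 × 10^-5) = 4.84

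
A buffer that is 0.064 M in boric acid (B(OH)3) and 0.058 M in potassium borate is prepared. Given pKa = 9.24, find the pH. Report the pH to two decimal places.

Using pH = pKa + log([base]/[acid]) with [base]/[acid] = 0.058/0.064:
pH = 9.24 + (-0.043) = 9.20

pH = 9.20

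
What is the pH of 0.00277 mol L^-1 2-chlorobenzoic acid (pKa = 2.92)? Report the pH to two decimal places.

pH = 2.88

ClC6H4COOH ⇌ ClC6H4COO- + H+
Ka = 10^(−2.92) = 1.20 × 10^-3
Ka = x²/(0.00277 − x) = 1.20 × 10^-3
x is not negligible relative to C₀; solve x² + 0.0012·x − 3.32e-06 = 0.
x = (−Ka + √(Ka² + 4·Ka·C₀))/2 = 1.32 × 10^-3 M
pH = −log(1.32 × 10^-3) = 2.88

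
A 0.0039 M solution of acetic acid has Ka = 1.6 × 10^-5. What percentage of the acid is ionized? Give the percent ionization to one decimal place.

6.2%

CH3COOH ⇌ CH3COO- + H+; let x = [H+] at equilibrium.
Solve x² + 1.6e-05x − 6.24e-08 = 0 → x = 2.42 × 10^-4 M
Fraction ionized = 2.42 × 10^-4 / 0.0039 = 0.0621 → 6.2%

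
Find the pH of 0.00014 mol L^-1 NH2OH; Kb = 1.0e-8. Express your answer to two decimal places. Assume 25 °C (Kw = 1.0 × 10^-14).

pH = 8.07

NH2OH + H2O ⇌ NH3OH+ + OH-
From the ICE table, Kb = x²/(0.00014 − x) = 1.0 × 10^-8.
Neglecting x in the denominator: x = √(1.0 × 10^-8 × 0.00014) = 1.18 × 10^-6 M
(x/C₀ = 0.85% < 5%, so the approximation holds.)
pOH = −log(1.18 × 10^-6) = 5.93; pH = 14.00 − 5.93 = 8.07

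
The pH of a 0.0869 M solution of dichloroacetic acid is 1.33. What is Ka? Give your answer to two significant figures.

[H+] = 10^(-1.33) = 4.68 × 10^-2 M
At equilibrium [HA] = 0.0869 − 4.68 × 10^-2 = 4.01 × 10^-2 M
Ka = [H+][A-]/[HA] = (4.68 × 10^-2)² / 4.01 × 10^-2 = 5.5 × 10^-2

Ka = 5.5 × 10^-2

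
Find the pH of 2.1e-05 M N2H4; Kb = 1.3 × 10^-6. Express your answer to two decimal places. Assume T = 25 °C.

N2H4 + H2O ⇌ N2H5+ + OH-
Let x = [OH-] at equilibrium. Kb = x²/(2.1e-05 − x).
x is not negligible relative to C₀; solve x² + 1.3e-06·x − 2.73e-11 = 0.
x = [−1.3e-06 + √(1.3e-06² + 1.09e-10)]/2 = 4.62 × 10^-6 M
pOH = −log(4.62 × 10^-6) = 5.34; pH = 14.00 − 5.34 = 8.66

pH = 8.66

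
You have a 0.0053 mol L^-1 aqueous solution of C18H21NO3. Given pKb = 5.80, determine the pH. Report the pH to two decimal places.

pH = 9.96

C18H21NO3 + H2O ⇌ C18H22NO3+ + OH-
Kb = 10^(−5.80) = 1.58 × 10^-6
Kb = [OH-]²/(0.0053 − [OH-]) = 1.58 × 10^-6
Since Kb ≪ C₀, [OH-] ≈ √(Kb·C₀) = 9.15 × 10^-5 M.
pOH = 4.04, so pH = 14.00 − pOH = 9.96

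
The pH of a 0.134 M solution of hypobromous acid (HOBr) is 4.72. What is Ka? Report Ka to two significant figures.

[H+] = 10^(-4.72) = 1.91 × 10^-5 M
At equilibrium [HA] = 0.134 − 1.91 × 10^-5 = 1.34 × 10^-1 M
Ka = [H+][A-]/[HA] = (1.91 × 10^-5)² / 1.34 × 10^-1 = 2.7 × 10^-9

Ka = 2.7 × 10^-9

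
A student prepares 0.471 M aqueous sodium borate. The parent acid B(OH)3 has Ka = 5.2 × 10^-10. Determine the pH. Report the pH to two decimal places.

pH = 11.48

B(OH)4- is the conjugate base of the weak acid B(OH)3.
Kb = Kw/Ka = 1.0×10^-14 / 5.2 × 10^-10 = 1.92 × 10^-5
Kb = x²/(0.471 − x) = 1.92 × 10^-5
Since Kb ≪ C₀, x ≈ √(Kb·C₀) = 3.01 × 10^-3 M.
Check: 0.64% ionized — well under 5%, approximation valid.
pOH = −log(3.01 × 10^-3) = 2.52; pH = 14.00 − 2.52 = 11.48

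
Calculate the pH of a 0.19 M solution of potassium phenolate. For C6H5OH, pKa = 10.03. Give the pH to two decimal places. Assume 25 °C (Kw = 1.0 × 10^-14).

pH = 11.65

C6H5O- is the conjugate base of the weak acid C6H5OH.
Ka = 10^(−10.03) = 9.33 × 10^-11
Kb = Kw/Ka = 1.0×10^-14 / 9.33 × 10^-11 = 1.07 × 10^-4
Kb = x²/(0.19 − x) = 1.07 × 10^-4
Neglecting x in the denominator: x = √(1.07 × 10^-4 × 0.19) = 4.51 × 10^-3 M
Check: 2.4% ionized — well under 5%, approximation valid.
pOH = −log(4.51 × 10^-3) = 2.35; pH = 14.00 − 2.35 = 11.65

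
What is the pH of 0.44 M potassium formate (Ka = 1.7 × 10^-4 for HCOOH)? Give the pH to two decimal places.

HCOO- is the conjugate base of the weak acid HCOOH.
Kb = Kw/Ka = 1.0×10^-14 / 1.7 × 10^-4 = 5.88 × 10^-11
Kb = x²/(0.44 − x) = 5.88 × 10^-11
Assume x ≪ 0.44: x ≈ √(5.88 × 10^-11 × 0.44) = 5.09 × 10^-6 M
pOH = 5.29, so pH = 14.00 − pOH = 8.71

pH = 8.71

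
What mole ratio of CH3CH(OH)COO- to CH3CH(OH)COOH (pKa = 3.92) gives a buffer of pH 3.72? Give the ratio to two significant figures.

pH = pKa + log(r) ⇒ log(r) = 3.72 − 3.92 = -0.20
r = [CH3CH(OH)COO-]/[CH3CH(OH)COOH] = 10^(-0.20) = 0.631

ratio = 0.63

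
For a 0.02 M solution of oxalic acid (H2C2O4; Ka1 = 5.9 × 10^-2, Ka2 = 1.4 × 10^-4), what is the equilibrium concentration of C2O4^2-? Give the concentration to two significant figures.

First ionization gives [H+] ≈ [HC2O4-] = 1.58 × 10^-2 M.
Second step: Ka2 = [H+][C2O4^2-]/[HC2O4-] ≈ [C2O4^2-] (since [H+] ≈ [HC2O4-]).
So [C2O4^2-] ≈ Ka2.

1.4 × 10^-4 M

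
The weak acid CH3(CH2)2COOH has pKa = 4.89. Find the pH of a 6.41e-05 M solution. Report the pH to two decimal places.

pH = 4.64

CH3(CH2)2COOH ⇌ CH3(CH2)2COO- + H+
Ka = 10^(−4.89) = 1.29 × 10^-5
Let x = [H+] at equilibrium. Ka = x²/(6.41e-05 − x).
The 5% rule fails; solving x² + Ka·x − Ka·C₀ = 0 exactly:
x = (−Ka + √(Ka² + 4·Ka·C₀))/2 = 2.30 × 10^-5 M
pH = −log[H+] = −log(2.30 × 10^-5) = 4.64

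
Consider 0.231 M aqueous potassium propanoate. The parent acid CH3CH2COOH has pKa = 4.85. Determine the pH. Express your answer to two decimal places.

CH3CH2COO- is the conjugate base of the weak acid CH3CH2COOH.
Ka = 10^(−4.85) = 1.41 × 10^-5
Kb = Kw/Ka = 1.0×10^-14 / 1.41 × 10^-5 = 7.09 × 10^-10
From the ICE table, Kb = x²/(0.231 − x) = 7.09 × 10^-10.
Neglecting x in the denominator: x = √(7.09 × 10^-10 × 0.231) = 1.28 × 10^-5 M
(x/C₀ = 0.0055% < 5%, so the approximation holds.)
pOH = 4.89, so pH = 14.00 − pOH = 9.11

pH = 9.11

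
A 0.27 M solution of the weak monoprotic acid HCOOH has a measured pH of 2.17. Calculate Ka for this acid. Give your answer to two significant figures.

[H+] = 10^(-2.17) = 6.76 × 10^-3 M
At equilibrium [HA] = 0.27 − 6.76 × 10^-3 = 2.63 × 10^-1 M
Ka = [H+][A-]/[HA] = (6.76 × 10^-3)² / 2.63 × 10^-1 = 1.7 × 10^-4

Ka = 1.7 × 10^-4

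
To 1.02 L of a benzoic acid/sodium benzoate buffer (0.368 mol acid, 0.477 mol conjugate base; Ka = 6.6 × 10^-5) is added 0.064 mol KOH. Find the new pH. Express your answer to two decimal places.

pH = 4.43

OH- converts C6H5COOH to C6H5COO-: C6H5COOH → 0.304 mol, C6H5COO- → 0.541 mol.
pKa = −log(6.6 × 10^-5) = 4.180
Henderson–Hasselbalch with mole ratio 0.541/0.304: pH = 4.180 + (+0.250)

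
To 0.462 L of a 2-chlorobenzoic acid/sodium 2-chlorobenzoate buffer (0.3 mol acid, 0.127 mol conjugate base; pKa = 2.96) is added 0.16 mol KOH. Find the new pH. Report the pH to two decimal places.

After neutralization: n(ClC6H4COOH) = 0.14 mol, n(ClC6H4COO-) = 0.287 mol.
pH = pKa + log(n_ClC6H4COO-/n_ClC6H4COOH) = 2.96 + log(0.287/0.14) = 2.96 + (+0.312)

pH = 3.27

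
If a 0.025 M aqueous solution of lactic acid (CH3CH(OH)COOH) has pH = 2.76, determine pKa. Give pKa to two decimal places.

[H+] = 10^(-2.76) = 1.74 × 10^-3 M
At equilibrium [HA] = 0.025 − 1.74 × 10^-3 = 2.33 × 10^-2 M
Ka = [H+][A-]/[HA] = (1.74 × 10^-3)² / 2.33 × 10^-2 = 1.30 × 10^-4
pKa = -log(1.30 × 10^-4) = 3.89

pKa = 3.89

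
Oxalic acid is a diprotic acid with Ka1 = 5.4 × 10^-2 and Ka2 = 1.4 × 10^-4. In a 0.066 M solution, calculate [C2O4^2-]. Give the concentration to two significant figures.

1.4 × 10^-4 M

First ionization gives [H+] ≈ [HC2O4-] = 3.85 × 10^-2 M.
Second step: Ka2 = [H+][C2O4^2-]/[HC2O4-] ≈ [C2O4^2-] (since [H+] ≈ [HC2O4-]).
So [C2O4^2-] ≈ Ka2.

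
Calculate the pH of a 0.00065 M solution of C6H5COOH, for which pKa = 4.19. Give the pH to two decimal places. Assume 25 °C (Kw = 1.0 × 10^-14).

C6H5COOH ⇌ C6H5COO- + H+
Ka = 10^(−4.19) = 6.46 × 10^-5
From the ICE table, Ka = x²/(0.00065 − x) = 6.46 × 10^-5.
The 5% rule fails; solving x² + Ka·x − Ka·C₀ = 0 exactly:
x = (−Ka + √(Ka² + 4·Ka·C₀))/2 = 1.75 × 10^-4 M
pH = −log[H+] = −log(1.75 × 10^-4) = 3.76

pH = 3.76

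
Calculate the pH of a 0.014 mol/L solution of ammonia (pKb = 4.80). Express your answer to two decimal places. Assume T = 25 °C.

NH3 + H2O ⇌ NH4+ + OH-
Kb = 10^(−4.80) = 1.58 × 10^-5
Kb = [OH-]²/(0.014 − [OH-]) = 1.58 × 10^-5
Since Kb ≪ C₀, [OH-] ≈ √(Kb·C₀) = 4.70 × 10^-4 M.
pOH = −log(4.70 × 10^-4) = 3.33; pH = 14.00 − 3.33 = 10.67

pH = 10.67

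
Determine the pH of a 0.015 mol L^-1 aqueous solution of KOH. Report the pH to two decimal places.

pH = 12.18

KOH is a strong base; [OH-] = 0.015 M.
pOH = -log(0.015) = 1.82
pH = 14.00 - 1.82 = 12.18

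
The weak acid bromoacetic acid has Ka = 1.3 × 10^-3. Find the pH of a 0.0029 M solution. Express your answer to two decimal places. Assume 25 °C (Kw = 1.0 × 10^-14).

pH = 2.85

BrCH2COOH ⇌ BrCH2COO- + H+
Ka = x²/(0.0029 − x) = 1.3 × 10^-3
The 5% rule fails; solving x² + Ka·x − Ka·C₀ = 0 exactly:
x = (−Ka + √(Ka² + 4·Ka·C₀))/2 = 1.40 × 10^-3 M
pH = −log(1.40 × 10^-3) = 2.85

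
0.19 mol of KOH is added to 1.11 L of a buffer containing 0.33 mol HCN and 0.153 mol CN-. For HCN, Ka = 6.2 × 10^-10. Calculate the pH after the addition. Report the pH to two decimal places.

pH = 9.60

OH- converts HCN to CN-: HCN → 0.14 mol, CN- → 0.343 mol.
pKa = −log(6.2 × 10^-10) = 9.208
Henderson–Hasselbalch with mole ratio 0.343/0.14: pH = 9.208 + (+0.389)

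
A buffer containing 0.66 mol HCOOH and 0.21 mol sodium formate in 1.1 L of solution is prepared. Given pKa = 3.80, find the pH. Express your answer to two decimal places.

pH = 3.30

Using pH = pKa + log([base]/[acid]) with [base]/[acid] = 0.21/0.66:
pH = 3.80 + (-0.497) = 3.30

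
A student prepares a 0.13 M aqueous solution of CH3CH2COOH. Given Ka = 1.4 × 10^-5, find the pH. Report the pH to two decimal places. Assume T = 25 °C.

pH = 2.87

CH3CH2COOH ⇌ CH3CH2COO- + H+
Ka = x²/(0.13 − x) = 1.4 × 10^-5
Assume x ≪ 0.13: x ≈ √(1.4 × 10^-5 × 0.13) = 1.35 × 10^-3 M
pH = −log[H+] = −log(1.35 × 10^-3) = 2.87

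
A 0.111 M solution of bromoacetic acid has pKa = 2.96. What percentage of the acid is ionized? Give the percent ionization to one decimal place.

BrCH2COOH ⇌ BrCH2COO- + H+; let x = [H+] at equilibrium.
Ka = 10^(−2.96) = 1.10 × 10^-3
Solve x² + 0.0011x − 0.000122 = 0 → x = 1.05 × 10^-2 M
% ionization = x/C₀ × 100% = 1.05 × 10^-2/0.111 × 100% = 9.5%

9.5%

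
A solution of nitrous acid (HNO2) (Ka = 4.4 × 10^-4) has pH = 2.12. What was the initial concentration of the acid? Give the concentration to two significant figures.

[H+] = 10^(-2.12) = 7.59 × 10^-3 M = x
Ka = x²/(C₀ − x) ⇒ C₀ = x + x²/Ka
C₀ = 7.59 × 10^-3 + (7.59 × 10^-3)²/(4.4 × 10^-4) = 1.39 × 10^-1 M

C₀ = 1.4 × 10^-1 M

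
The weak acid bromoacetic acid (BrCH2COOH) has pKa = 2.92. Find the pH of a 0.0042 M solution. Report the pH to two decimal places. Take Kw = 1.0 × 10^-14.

BrCH2COOH ⇌ BrCH2COO- + H+
Ka = 10^(−2.92) = 1.20 × 10^-3
Ka = [H+]²/(0.0042 − [H+]) = 1.20 × 10^-3
The 5% rule fails; solving [H+]² + Ka·[H+] − Ka·C₀ = 0 exactly:
[H+] = (−Ka + √(Ka² + 4·Ka·C₀))/2 = 1.72 × 10^-3 M
pH = −log[H+] = −log(1.72 × 10^-3) = 2.76

pH = 2.76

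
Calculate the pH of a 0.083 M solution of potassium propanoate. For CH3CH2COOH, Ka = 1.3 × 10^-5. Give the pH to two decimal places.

pH = 8.90

CH3CH2COO- is the conjugate base of the weak acid CH3CH2COOH.
Kb = Kw/Ka = 1.0×10^-14 / 1.3 × 10^-5 = 7.69 × 10^-10
From the ICE table, Kb = [OH-]²/(0.083 − [OH-]) = 7.69 × 10^-10.
Assume [OH-] ≪ 0.083: [OH-] ≈ √(7.69 × 10^-10 × 0.083) = 7.99 × 10^-6 M
([OH-]/C₀ = 0.0096% < 5%, so the approximation holds.)
pOH = −log(7.99 × 10^-6) = 5.10; pH = 14.00 − 5.10 = 8.90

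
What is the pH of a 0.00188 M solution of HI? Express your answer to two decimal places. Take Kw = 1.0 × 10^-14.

HI is a strong acid and dissociates completely, so [H+] = 0.00188 M.
pH = -log(0.00188) = 2.73

pH = 2.73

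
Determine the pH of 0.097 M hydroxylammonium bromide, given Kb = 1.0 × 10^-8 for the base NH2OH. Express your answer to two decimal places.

pH = 3.51

NH3OH+ is the conjugate acid of the weak base NH2OH.
Ka = Kw/Kb = 1.0×10^-14 / 1.0 × 10^-8 = 1.00 × 10^-6
Ka = [H+]²/(0.097 − [H+]) = 1.00 × 10^-6
Neglecting [H+] in the denominator: [H+] = √(1.00 × 10^-6 × 0.097) = 3.11 × 10^-4 M
Check: 0.32% ionized — well under 5%, approximation valid.
pH = −log(3.11 × 10^-4) = 3.51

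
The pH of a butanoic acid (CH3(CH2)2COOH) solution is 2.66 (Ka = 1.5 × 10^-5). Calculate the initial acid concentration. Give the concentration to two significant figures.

C₀ = 3.2 × 10^-1 M

[H+] = 10^(-2.66) = 2.19 × 10^-3 M = x
Ka = x²/(C₀ − x) ⇒ C₀ = x + x²/Ka
C₀ = 2.19 × 10^-3 + (2.19 × 10^-3)²/(1.5 × 10^-5) = 3.22 × 10^-1 M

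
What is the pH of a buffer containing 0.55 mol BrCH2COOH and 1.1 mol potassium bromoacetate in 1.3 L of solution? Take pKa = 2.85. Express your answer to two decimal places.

Henderson–Hasselbalch: pH = pKa + log([BrCH2COO-]/[BrCH2COOH]) = 2.85 + log(1.1/0.55)
pH = 2.85 + (+0.301) = 3.15

pH = 3.15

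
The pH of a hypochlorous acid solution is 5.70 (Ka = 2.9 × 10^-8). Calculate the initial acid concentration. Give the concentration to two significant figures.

C₀ = 1.4 × 10^-4 M

[H+] = 10^(-5.70) = 2.00 × 10^-6 M = x
Ka = x²/(C₀ − x) ⇒ C₀ = x + x²/Ka
C₀ = 2.00 × 10^-6 + (2.00 × 10^-6)²/(2.9 × 10^-8) = 1.40 × 10^-4 M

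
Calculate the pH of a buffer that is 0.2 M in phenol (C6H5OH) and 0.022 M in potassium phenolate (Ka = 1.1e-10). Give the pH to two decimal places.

pKa = −log(1.1 × 10^-10) = 9.959
pH = pKa + log([A⁻]/[HA]) = 9.959 + log(0.022/0.2)
pH = 9.959 + (-0.959) = 9.00

pH = 9.00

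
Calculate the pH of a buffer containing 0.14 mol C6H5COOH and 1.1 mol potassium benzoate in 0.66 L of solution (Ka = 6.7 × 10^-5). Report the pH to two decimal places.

pH = 5.07

pKa = −log(6.7 × 10^-5) = 4.174
Using pH = pKa + log([base]/[acid]) with [base]/[acid] = 1.1/0.14:
pH = 4.174 + (+0.895) = 5.07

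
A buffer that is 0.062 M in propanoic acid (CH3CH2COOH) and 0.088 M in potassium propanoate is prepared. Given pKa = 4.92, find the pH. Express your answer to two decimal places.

pH = pKa + log([A⁻]/[HA]) = 4.92 + log(0.088/0.062)
pH = 4.92 + (+0.152) = 5.07

pH = 5.07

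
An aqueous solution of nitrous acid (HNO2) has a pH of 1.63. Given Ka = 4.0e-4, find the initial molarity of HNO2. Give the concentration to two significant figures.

[H+] = 10^(-1.63) = 2.34 × 10^-2 M = x
Ka = x²/(C₀ − x) ⇒ C₀ = x + x²/Ka
C₀ = 2.34 × 10^-2 + (2.34 × 10^-2)²/(4.0 × 10^-4) = 1.39 M

C₀ = 1.4 M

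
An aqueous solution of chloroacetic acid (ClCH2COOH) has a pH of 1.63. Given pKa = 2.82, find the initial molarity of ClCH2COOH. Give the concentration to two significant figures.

[H+] = 10^(-1.63) = 2.34 × 10^-2 M = x
Ka = 10^(−2.82) = 1.51 × 10^-3
Ka = x²/(C₀ − x) ⇒ C₀ = x + x²/Ka
C₀ = 2.34 × 10^-2 + (2.34 × 10^-2)²/(1.51 × 10^-3) = 3.86 × 10^-1 M

C₀ = 3.9 × 10^-1 M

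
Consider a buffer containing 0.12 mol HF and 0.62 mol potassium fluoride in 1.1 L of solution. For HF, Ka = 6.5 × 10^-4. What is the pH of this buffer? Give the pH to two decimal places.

pKa = −log(6.5 × 10^-4) = 3.187
Henderson–Hasselbalch: pH = pKa + log([F-]/[HF]) = 3.187 + log(0.62/0.12)
pH = 3.187 + (+0.713) = 3.90

pH = 3.90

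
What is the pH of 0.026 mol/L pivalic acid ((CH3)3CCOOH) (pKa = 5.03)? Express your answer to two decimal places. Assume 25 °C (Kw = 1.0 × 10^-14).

(CH3)3CCOOH ⇌ (CH3)3CCOO- + H+
Ka = 10^(−5.03) = 9.33 × 10^-6
Let x = [H+] at equilibrium. Ka = x²/(0.026 − x).
Assume x ≪ 0.026: x ≈ √(9.33 × 10^-6 × 0.026) = 4.93 × 10^-4 M
pH = −log[H+] = −log(4.93 × 10^-4) = 3.31

pH = 3.31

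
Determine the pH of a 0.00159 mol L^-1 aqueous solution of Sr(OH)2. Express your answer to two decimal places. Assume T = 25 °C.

Sr(OH)2 is a strong base (each formula unit releases 2 OH-); [OH-] = 0.00318 M.
pOH = -log(0.00318) = 2.50
pH = 14.00 - 2.50 = 11.50

pH = 11.50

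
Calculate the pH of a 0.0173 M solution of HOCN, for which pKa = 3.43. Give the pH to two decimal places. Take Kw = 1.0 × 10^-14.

HOCN ⇌ OCN- + H+
Ka = 10^(−3.43) = 3.72 × 10^-4
From the ICE table, Ka = x²/(0.0173 − x) = 3.72 × 10^-4.
The 5% rule fails; solving x² + Ka·x − Ka·C₀ = 0 exactly:
x = [−0.000372 + √(0.000372² + 2.57e-05)]/2 = 2.36 × 10^-3 M
pH = −log[H+] = −log(2.36 × 10^-3) = 2.63

pH = 2.63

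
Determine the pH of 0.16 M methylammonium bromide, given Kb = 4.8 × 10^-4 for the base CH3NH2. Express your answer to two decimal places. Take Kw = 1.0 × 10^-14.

CH3NH3+ is the conjugate acid of the weak base CH3NH2.
Ka = Kw/Kb = 1.0×10^-14 / 4.8 × 10^-4 = 2.08 × 10^-11
Ka = [H+]²/(0.16 − [H+]) = 2.08 × 10^-11
Assume [H+] ≪ 0.16: [H+] ≈ √(2.08 × 10^-11 × 0.16) = 1.82 × 10^-6 M
pH = −log[H+] = −log(1.82 × 10^-6) = 5.74

pH = 5.74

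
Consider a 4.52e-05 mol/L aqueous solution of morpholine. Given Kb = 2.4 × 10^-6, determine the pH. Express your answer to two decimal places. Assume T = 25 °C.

C4H8ONH + H2O ⇌ C4H8ONH2+ + OH-
From the ICE table, Kb = x²/(4.52e-05 − x) = 2.4 × 10^-6.
Here C₀/Kb ≈ 18.8, so the small-x approximation fails. Use the quadratic:
x = [−2.4e-06 + √(2.4e-06² + 4.34e-10)]/2 = 9.28 × 10^-6 M
pOH = −log(9.28 × 10^-6) = 5.03; pH = 14.00 − 5.03 = 8.97

pH = 8.97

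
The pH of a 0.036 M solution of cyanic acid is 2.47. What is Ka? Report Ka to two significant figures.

Ka = 3.5 × 10^-4

[H+] = 10^(-2.47) = 3.39 × 10^-3 M
At equilibrium [HA] = 0.036 − 3.39 × 10^-3 = 3.26 × 10^-2 M
Ka = [H+][A-]/[HA] = (3.39 × 10^-3)² / 3.26 × 10^-2 = 3.5 × 10^-4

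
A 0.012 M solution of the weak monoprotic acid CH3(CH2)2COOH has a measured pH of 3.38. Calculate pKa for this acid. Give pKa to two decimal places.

[H+] = 10^(-3.38) = 4.17 × 10^-4 M
At equilibrium [HA] = 0.012 − 4.17 × 10^-4 = 1.16 × 10^-2 M
Ka = [H+][A-]/[HA] = (4.17 × 10^-4)² / 1.16 × 10^-2 = 1.50 × 10^-5
pKa = -log(1.50 × 10^-5) = 4.82

pKa = 4.82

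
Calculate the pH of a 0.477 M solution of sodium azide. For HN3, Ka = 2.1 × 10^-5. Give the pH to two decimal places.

pH = 9.18

N3- is the conjugate base of the weak acid HN3.
Kb = Kw/Ka = 1.0×10^-14 / 2.1 × 10^-5 = 4.76 × 10^-10
From the ICE table, Kb = [OH-]²/(0.477 − [OH-]) = 4.76 × 10^-10.
Assume [OH-] ≪ 0.477: [OH-] ≈ √(4.76 × 10^-10 × 0.477) = 1.51 × 10^-5 M
([OH-]/C₀ = 0.0032% < 5%, so the approximation holds.)
pOH = −log(1.51 × 10^-5) = 4.82; pH = 14.00 − 4.82 = 9.18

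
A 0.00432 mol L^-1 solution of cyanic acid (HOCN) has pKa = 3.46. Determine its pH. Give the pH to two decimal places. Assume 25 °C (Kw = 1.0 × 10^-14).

pH = 2.97

HOCN ⇌ OCN- + H+
Ka = 10^(−3.46) = 3.47 × 10^-4
Let x = [H+] at equilibrium. Ka = x²/(0.00432 − x).
The 5% rule fails; solving x² + Ka·x − Ka·C₀ = 0 exactly:
x = (−Ka + √(Ka² + 4·Ka·C₀))/2 = 1.06 × 10^-3 M
pH = −log[H+] = −log(1.06 × 10^-3) = 2.97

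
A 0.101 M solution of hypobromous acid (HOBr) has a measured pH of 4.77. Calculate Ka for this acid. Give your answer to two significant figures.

Ka = 2.9 × 10^-9

[H+] = 10^(-4.77) = 1.70 × 10^-5 M
At equilibrium [HA] = 0.101 − 1.70 × 10^-5 = 1.01 × 10^-1 M
Ka = [H+][A-]/[HA] = (1.70 × 10^-5)² / 1.01 × 10^-1 = 2.9 × 10^-9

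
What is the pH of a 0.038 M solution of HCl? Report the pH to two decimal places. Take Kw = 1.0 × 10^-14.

HCl is a strong acid and dissociates completely, so [H+] = 0.038 M.
pH = -log(0.038) = 1.42

pH = 1.42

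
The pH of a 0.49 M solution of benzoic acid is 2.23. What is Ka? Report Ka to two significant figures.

Ka = 7.2 × 10^-5

[H+] = 10^(-2.23) = 5.89 × 10^-3 M
At equilibrium [HA] = 0.49 − 5.89 × 10^-3 = 4.84 × 10^-1 M
Ka = [H+][A-]/[HA] = (5.89 × 10^-3)² / 4.84 × 10^-1 = 7.2 × 10^-5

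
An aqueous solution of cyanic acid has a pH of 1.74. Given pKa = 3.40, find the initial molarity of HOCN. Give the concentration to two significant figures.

[H+] = 10^(-1.74) = 1.82 × 10^-2 M = x
Ka = 10^(−3.40) = 3.98 × 10^-4
Ka = x²/(C₀ − x) ⇒ C₀ = x + x²/Ka
C₀ = 1.82 × 10^-2 + (1.82 × 10^-2)²/(3.98 × 10^-4) = 8.50 × 10^-1 M

C₀ = 8.5 × 10^-1 M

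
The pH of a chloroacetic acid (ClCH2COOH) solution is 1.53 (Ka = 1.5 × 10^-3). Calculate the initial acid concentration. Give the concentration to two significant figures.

C₀ = 6.1 × 10^-1 M

[H+] = 10^(-1.53) = 2.95 × 10^-2 M = x
Ka = x²/(C₀ − x) ⇒ C₀ = x + x²/Ka
C₀ = 2.95 × 10^-2 + (2.95 × 10^-2)²/(1.5 × 10^-3) = 6.10 × 10^-1 M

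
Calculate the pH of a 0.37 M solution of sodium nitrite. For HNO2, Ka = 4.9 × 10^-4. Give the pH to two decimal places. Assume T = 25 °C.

pH = 8.44

NO2- is the conjugate base of the weak acid HNO2.
Kb = Kw/Ka = 1.0×10^-14 / 4.9 × 10^-4 = 2.04 × 10^-11
Kb = [OH-]²/(0.37 − [OH-]) = 2.04 × 10^-11
Neglecting [OH-] in the denominator: [OH-] = √(2.04 × 10^-11 × 0.37) = 2.75 × 10^-6 M
([OH-]/C₀ = 0.00074% < 5%, so the approximation holds.)
pOH = 5.56, so pH = 14.00 − pOH = 8.44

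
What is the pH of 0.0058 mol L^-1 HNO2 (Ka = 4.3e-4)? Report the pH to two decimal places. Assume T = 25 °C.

HNO2 ⇌ NO2- + H+
From the ICE table, Ka = x²/(0.0058 − x) = 4.3 × 10^-4.
x is not negligible relative to C₀; solve x² + 0.00043·x − 2.49e-06 = 0.
x = [−0.00043 + √(0.00043² + 9.98e-06)]/2 = 1.38 × 10^-3 M
pH = −log(1.38 × 10^-3) = 2.86

pH = 2.86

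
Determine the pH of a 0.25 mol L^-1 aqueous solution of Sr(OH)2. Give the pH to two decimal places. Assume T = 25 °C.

Sr(OH)2 is a strong base (each formula unit releases 2 OH-); [OH-] = 0.5 M.
pOH = -log(0.5) = 0.30
pH = 14.00 - 0.30 = 13.70

pH = 13.70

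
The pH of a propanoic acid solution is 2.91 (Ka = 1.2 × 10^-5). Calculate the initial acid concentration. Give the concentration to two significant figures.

[H+] = 10^(-2.91) = 1.23 × 10^-3 M = x
Ka = x²/(C₀ − x) ⇒ C₀ = x + x²/Ka
C₀ = 1.23 × 10^-3 + (1.23 × 10^-3)²/(1.2 × 10^-5) = 1.27 × 10^-1 M

C₀ = 1.3 × 10^-1 M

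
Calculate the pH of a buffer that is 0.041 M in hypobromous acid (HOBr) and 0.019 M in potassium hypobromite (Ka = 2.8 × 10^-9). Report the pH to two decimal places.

pKa = −log(2.8 × 10^-9) = 8.553
pH = pKa + log([A⁻]/[HA]) = 8.553 + log(0.019/0.041)
pH = 8.553 + (-0.334) = 8.22

pH = 8.22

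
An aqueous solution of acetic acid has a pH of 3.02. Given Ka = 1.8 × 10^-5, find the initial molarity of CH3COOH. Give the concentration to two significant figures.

[H+] = 10^(-3.02) = 9.55 × 10^-4 M = x
Ka = x²/(C₀ − x) ⇒ C₀ = x + x²/Ka
C₀ = 9.55 × 10^-4 + (9.55 × 10^-4)²/(1.8 × 10^-5) = 5.16 × 10^-2 M

C₀ = 5.2 × 10^-2 M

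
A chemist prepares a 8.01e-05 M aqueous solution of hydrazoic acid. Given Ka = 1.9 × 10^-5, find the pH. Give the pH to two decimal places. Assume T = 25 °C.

pH = 4.51

HN3 ⇌ N3- + H+
From the ICE table, Ka = x²/(8.01e-05 − x) = 1.9 × 10^-5.
The 5% rule fails; solving x² + Ka·x − Ka·C₀ = 0 exactly:
x = [−1.9e-05 + √(1.9e-05² + 6.09e-09)]/2 = 3.07 × 10^-5 M
pH = −log(3.07 × 10^-5) = 4.51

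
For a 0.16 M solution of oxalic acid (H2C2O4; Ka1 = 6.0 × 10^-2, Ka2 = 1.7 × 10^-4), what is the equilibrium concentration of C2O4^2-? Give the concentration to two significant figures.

1.7 × 10^-4 M

First ionization gives [H+] ≈ [HC2O4-] = 7.25 × 10^-2 M.
Second step: Ka2 = [H+][C2O4^2-]/[HC2O4-] ≈ [C2O4^2-] (since [H+] ≈ [HC2O4-]).
So [C2O4^2-] ≈ Ka2.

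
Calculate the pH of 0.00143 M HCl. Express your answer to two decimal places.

pH = 2.84

HCl is a strong acid and dissociates completely, so [H+] = 0.00143 M.
pH = -log(0.00143) = 2.84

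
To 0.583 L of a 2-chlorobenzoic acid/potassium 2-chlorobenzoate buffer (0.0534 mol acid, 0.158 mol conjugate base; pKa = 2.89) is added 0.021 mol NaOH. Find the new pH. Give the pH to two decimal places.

After neutralization: n(ClC6H4COOH) = 0.0324 mol, n(ClC6H4COO-) = 0.179 mol.
Henderson–Hasselbalch with mole ratio 0.179/0.0324: pH = 2.89 + (+0.742)

pH = 3.63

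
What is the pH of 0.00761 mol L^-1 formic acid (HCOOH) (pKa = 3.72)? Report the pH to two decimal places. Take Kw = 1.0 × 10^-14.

HCOOH ⇌ HCOO- + H+
Ka = 10^(−3.72) = 1.91 × 10^-4
Ka = [H+]²/(0.00761 − [H+]) = 1.91 × 10^-4
[H+] is not negligible relative to C₀; solve [H+]² + 0.000191·[H+] − 1.45e-06 = 0.
[H+] = (−Ka + √(Ka² + 4·Ka·C₀))/2 = 1.11 × 10^-3 M
pH = −log[H+] = −log(1.11 × 10^-3) = 2.95

pH = 2.95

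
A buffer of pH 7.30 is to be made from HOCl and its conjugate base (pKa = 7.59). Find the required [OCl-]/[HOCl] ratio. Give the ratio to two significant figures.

ratio = 0.51

pH = pKa + log(r) ⇒ log(r) = 7.30 − 7.59 = -0.29
r = [OCl-]/[HOCl] = 10^(-0.29) = 0.513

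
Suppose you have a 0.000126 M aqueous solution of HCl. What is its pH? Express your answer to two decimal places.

pH = 3.90

HCl is a strong acid and dissociates completely, so [H+] = 0.000126 M.
pH = -log(0.000126) = 3.90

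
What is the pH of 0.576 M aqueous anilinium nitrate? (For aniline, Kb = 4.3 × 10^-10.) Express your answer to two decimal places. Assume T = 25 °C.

C6H5NH3+ is the conjugate acid of the weak base C6H5NH2.
Ka = Kw/Kb = 1.0×10^-14 / 4.3 × 10^-10 = 2.33 × 10^-5
From the ICE table, Ka = [H+]²/(0.576 − [H+]) = 2.33 × 10^-5.
Neglecting [H+] in the denominator: [H+] = √(2.33 × 10^-5 × 0.576) = 3.66 × 10^-3 M
pH = −log(3.66 × 10^-3) = 2.44

pH = 2.44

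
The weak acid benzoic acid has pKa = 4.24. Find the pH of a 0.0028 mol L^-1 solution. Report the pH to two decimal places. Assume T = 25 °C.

C6H5COOH ⇌ C6H5COO- + H+
Ka = 10^(−4.24) = 5.75 × 10^-5
Let x = [H+] at equilibrium. Ka = x²/(0.0028 − x).
Here C₀/Ka ≈ 48.7, so the small-x approximation fails. Use the quadratic:
x = [−5.75e-05 + √(5.75e-05² + 6.44e-07)]/2 = 3.74 × 10^-4 M
pH = −log(3.74 × 10^-4) = 3.43

pH = 3.43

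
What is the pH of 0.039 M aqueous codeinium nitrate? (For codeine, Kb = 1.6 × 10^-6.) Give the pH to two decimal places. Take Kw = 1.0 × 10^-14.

C18H22NO3+ is the conjugate acid of the weak base C18H21NO3.
Ka = Kw/Kb = 1.0×10^-14 / 1.6 × 10^-6 = 6.25 × 10^-9
Ka = [H+]²/(0.039 − [H+]) = 6.25 × 10^-9
Assume [H+] ≪ 0.039: [H+] ≈ √(6.25 × 10^-9 × 0.039) = 1.56 × 10^-5 M
([H+]/C₀ = 0.04% < 5%, so the approximation holds.)
pH = −log[H+] = −log(1.56 × 10^-5) = 4.81

pH = 4.81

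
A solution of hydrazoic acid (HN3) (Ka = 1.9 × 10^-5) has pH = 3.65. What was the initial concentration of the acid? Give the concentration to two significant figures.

[H+] = 10^(-3.65) = 2.24 × 10^-4 M = x
Ka = x²/(C₀ − x) ⇒ C₀ = x + x²/Ka
C₀ = 2.24 × 10^-4 + (2.24 × 10^-4)²/(1.9 × 10^-5) = 2.86 × 10^-3 M

C₀ = 2.9 × 10^-3 M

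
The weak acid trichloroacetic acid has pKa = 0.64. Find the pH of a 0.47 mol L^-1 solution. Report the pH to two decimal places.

Cl3CCOOH ⇌ Cl3CCOO- + H+
Ka = 10^(−0.64) = 2.29 × 10^-1
From the ICE table, Ka = x²/(0.47 − x) = 2.29 × 10^-1.
Here C₀/Ka ≈ 2.05, so the small-x approximation fails. Use the quadratic:
x = (−Ka + √(Ka² + 4·Ka·C₀))/2 = 2.33 × 10^-1 M
pH = −log(2.33 × 10^-1) = 0.63

pH = 0.63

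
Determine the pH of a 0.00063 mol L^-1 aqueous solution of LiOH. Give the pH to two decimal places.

pH = 10.80

LiOH is a strong base; [OH-] = 0.00063 M.
pOH = -log(0.00063) = 3.20
pH = 14.00 - 3.20 = 10.80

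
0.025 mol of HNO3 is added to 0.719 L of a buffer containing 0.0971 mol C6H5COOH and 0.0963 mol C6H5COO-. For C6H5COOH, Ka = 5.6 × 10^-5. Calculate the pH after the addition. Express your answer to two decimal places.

pH = 4.02

After neutralization: n(C6H5COOH) = 0.122 mol, n(C6H5COO-) = 0.0713 mol.
pKa = −log(5.6 × 10^-5) = 4.252
Henderson–Hasselbalch with mole ratio 0.0713/0.122: pH = 4.252 + (-0.233)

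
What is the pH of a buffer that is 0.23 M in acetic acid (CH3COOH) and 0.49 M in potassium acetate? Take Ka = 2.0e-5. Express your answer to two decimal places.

pKa = −log(2.0 × 10^-5) = 4.699
Henderson–Hasselbalch: pH = pKa + log([CH3COO-]/[CH3COOH]) = 4.699 + log(0.49/0.23)
pH = 4.699 + (+0.328) = 5.03

pH = 5.03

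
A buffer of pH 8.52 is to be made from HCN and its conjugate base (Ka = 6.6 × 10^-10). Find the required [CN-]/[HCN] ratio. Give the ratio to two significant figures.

pKa = -log(6.6 × 10^-10) = 9.180
pH = pKa + log(r) ⇒ log(r) = 8.52 − 9.180 = -0.660
r = [CN-]/[HCN] = 10^(-0.660) = 0.219

ratio = 0.22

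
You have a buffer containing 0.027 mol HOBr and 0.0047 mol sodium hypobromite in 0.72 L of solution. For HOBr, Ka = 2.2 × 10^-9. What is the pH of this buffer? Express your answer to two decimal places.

pH = 7.90

pKa = −log(2.2 × 10^-9) = 8.658
pH = pKa + log([A⁻]/[HA]) = 8.658 + log(0.0047/0.027)
pH = 8.658 + (-0.759) = 7.90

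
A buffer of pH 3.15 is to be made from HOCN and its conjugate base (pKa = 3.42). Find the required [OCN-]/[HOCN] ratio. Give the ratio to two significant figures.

pH = pKa + log(r) ⇒ log(r) = 3.15 − 3.42 = -0.27
r = [OCN-]/[HOCN] = 10^(-0.27) = 0.537

ratio = 0.54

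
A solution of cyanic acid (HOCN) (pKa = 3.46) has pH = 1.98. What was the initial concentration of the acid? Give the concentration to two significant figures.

C₀ = 3.3 × 10^-1 M

[H+] = 10^(-1.98) = 1.05 × 10^-2 M = x
Ka = 10^(−3.46) = 3.47 × 10^-4
Ka = x²/(C₀ − x) ⇒ C₀ = x + x²/Ka
C₀ = 1.05 × 10^-2 + (1.05 × 10^-2)²/(3.47 × 10^-4) = 3.28 × 10^-1 M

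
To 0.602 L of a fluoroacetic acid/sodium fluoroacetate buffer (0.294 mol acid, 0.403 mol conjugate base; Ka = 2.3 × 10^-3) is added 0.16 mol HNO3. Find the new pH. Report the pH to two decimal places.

Added H+ converts FCH2COO- to FCH2COOH: FCH2COOH → 0.454 mol, FCH2COO- → 0.243 mol.
pKa = −log(2.3 × 10^-3) = 2.638
Henderson–Hasselbalch with mole ratio 0.243/0.454: pH = 2.638 + (-0.271)

pH = 2.37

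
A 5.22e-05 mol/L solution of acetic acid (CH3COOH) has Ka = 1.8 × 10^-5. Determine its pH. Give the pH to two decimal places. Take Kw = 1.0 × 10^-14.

CH3COOH ⇌ CH3COO- + H+
Ka = x²/(5.22e-05 − x) = 1.8 × 10^-5
x is not negligible relative to C₀; solve x² + 1.8e-05·x − 9.4e-10 = 0.
x = (−Ka + √(Ka² + 4·Ka·C₀))/2 = 2.29 × 10^-5 M
pH = −log(2.29 × 10^-5) = 4.64

pH = 4.64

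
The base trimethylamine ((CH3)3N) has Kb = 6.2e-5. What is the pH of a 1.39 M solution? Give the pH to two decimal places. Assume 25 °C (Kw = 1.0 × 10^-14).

pH = 11.97

(CH3)3N + H2O ⇌ (CH3)3NH+ + OH-
From the ICE table, Kb = [OH-]²/(1.39 − [OH-]) = 6.2 × 10^-5.
Since Kb ≪ C₀, [OH-] ≈ √(Kb·C₀) = 9.28 × 10^-3 M.
([OH-]/C₀ = 0.67% < 5%, so the approximation holds.)
pOH = 2.03, so pH = 14.00 − pOH = 11.97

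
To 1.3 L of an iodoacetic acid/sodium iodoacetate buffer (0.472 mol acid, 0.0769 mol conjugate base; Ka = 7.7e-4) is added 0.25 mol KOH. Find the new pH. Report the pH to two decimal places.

After neutralization: n(ICH2COOH) = 0.222 mol, n(ICH2COO-) = 0.327 mol.
pKa = −log(7.7 × 10^-4) = 3.114
pH = pKa + log(n_ICH2COO-/n_ICH2COOH) = 3.114 + log(0.327/0.222) = 3.114 + (+0.168)

pH = 3.28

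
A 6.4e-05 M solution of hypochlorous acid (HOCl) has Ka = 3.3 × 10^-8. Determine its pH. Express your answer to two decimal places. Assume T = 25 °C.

HOCl ⇌ OCl- + H+
Ka = [H+]²/(6.4e-05 − [H+]) = 3.3 × 10^-8
Since Ka ≪ C₀, [H+] ≈ √(Ka·C₀) = 1.45 × 10^-6 M.
([H+]/C₀ = 2.3% < 5%, so the approximation holds.)
pH = −log(1.45 × 10^-6) = 5.84

pH = 5.84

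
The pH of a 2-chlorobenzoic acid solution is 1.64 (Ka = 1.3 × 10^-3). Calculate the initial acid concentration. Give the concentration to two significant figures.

[H+] = 10^(-1.64) = 2.29 × 10^-2 M = x
Ka = x²/(C₀ − x) ⇒ C₀ = x + x²/Ka
C₀ = 2.29 × 10^-2 + (2.29 × 10^-2)²/(1.3 × 10^-3) = 4.26 × 10^-1 M

C₀ = 4.3 × 10^-1 M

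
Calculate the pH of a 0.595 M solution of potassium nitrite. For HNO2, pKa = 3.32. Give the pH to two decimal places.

pH = 8.55

NO2- is the conjugate base of the weak acid HNO2.
Ka = 10^(−3.32) = 4.79 × 10^-4
Kb = Kw/Ka = 1.0×10^-14 / 4.79 × 10^-4 = 2.09 × 10^-11
Let x = [OH-] at equilibrium. Kb = x²/(0.595 − x).
Assume x ≪ 0.595: x ≈ √(2.09 × 10^-11 × 0.595) = 3.53 × 10^-6 M
Check: 0.00059% ionized — well under 5%, approximation valid.
pOH = −log(3.53 × 10^-6) = 5.45; pH = 14.00 − 5.45 = 8.55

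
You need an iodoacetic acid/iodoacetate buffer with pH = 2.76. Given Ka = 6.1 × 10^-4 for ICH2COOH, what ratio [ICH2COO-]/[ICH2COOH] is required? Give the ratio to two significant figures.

pKa = -log(6.1 × 10^-4) = 3.215
pH = pKa + log(r) ⇒ log(r) = 2.76 − 3.215 = -0.455
r = [ICH2COO-]/[ICH2COOH] = 10^(-0.455) = 0.351

ratio = 0.35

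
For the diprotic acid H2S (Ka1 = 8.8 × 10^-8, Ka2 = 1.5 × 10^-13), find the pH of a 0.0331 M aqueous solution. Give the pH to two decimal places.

pH = 4.27

Ka1 ≫ Ka2, so treat the first dissociation as the only significant source of H+.
Ka1 = x²/(0.0331 − x) = 8.8 × 10^-8
x ≈ √(8.8 × 10^-8 × 0.0331) = 5.40 × 10^-5 M
pH = −log(5.40 × 10^-5) = 4.27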